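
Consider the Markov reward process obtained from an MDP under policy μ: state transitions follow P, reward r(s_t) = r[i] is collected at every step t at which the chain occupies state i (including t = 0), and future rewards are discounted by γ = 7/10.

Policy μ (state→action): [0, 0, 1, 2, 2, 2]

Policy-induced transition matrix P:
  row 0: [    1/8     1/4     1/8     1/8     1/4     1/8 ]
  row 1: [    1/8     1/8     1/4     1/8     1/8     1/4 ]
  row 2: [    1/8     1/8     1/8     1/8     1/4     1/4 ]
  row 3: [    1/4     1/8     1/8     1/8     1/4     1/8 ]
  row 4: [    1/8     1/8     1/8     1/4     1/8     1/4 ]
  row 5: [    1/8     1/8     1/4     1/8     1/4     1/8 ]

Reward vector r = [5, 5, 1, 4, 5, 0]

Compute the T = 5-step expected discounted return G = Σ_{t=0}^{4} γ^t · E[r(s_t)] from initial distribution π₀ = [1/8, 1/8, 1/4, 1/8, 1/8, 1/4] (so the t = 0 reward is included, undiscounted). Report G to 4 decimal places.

G = 8.3570

t=0: π = [0.1250, 0.1250, 0.2500, 0.1250, 0.1250, 0.2500], E[r] = 2.6250, γ^t·E[r] = 2.625000, running G = 2.625000
t=1: π = [0.1406, 0.1406, 0.1719, 0.1406, 0.2188, 0.1875], E[r] = 3.2344, γ^t·E[r] = 2.264063, running G = 4.889063
t=2: π = [0.1426, 0.1426, 0.1660, 0.1523, 0.2051, 0.1914], E[r] = 3.2266, γ^t·E[r] = 1.581016, running G = 6.470078
t=3: π = [0.1440, 0.1428, 0.1667, 0.1506, 0.2065, 0.1892], E[r] = 3.2363, γ^t·E[r] = 1.110061, running G = 7.580139
t=4: π = [0.1438, 0.1430, 0.1665, 0.1508, 0.2063, 0.1895], E[r] = 3.2356, γ^t·E[r] = 0.776867, running G = 8.357005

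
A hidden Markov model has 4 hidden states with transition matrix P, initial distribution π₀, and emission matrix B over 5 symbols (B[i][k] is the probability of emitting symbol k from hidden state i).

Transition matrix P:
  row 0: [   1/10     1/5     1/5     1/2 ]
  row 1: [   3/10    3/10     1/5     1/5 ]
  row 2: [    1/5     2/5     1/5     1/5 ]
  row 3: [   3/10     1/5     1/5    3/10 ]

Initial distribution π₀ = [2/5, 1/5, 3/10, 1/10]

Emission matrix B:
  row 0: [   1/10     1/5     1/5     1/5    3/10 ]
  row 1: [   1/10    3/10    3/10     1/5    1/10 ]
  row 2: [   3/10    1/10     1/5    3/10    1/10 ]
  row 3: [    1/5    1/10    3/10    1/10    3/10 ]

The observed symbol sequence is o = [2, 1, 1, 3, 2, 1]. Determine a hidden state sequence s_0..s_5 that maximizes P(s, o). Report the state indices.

t=0: δ = [8.000e-02, 6.000e-02, 6.000e-02, 3.000e-02]  (obs o_0=2)
t=1: δ = [3.600e-03, 7.200e-03, 1.600e-03, 4.000e-03]  ψ = [1, 2, 0, 0]  (obs o_1=1)
t=2: δ = [4.320e-04, 6.480e-04, 1.440e-04, 1.800e-04]  ψ = [1, 1, 1, 0]  (obs o_2=1)
t=3: δ = [3.888e-05, 3.888e-05, 3.888e-05, 2.160e-05]  ψ = [1, 1, 1, 0]  (obs o_3=3)
t=4: δ = [2.333e-06, 4.666e-06, 1.555e-06, 5.832e-06]  ψ = [1, 2, 0, 0]  (obs o_4=2)
t=5: δ = [3.499e-07, 4.199e-07, 1.166e-07, 1.750e-07]  ψ = [3, 1, 3, 3]  (obs o_5=1)
backtrack: best end state = 1; path = [2, 1, 1, 2, 1, 1]

path = [2, 1, 1, 2, 1, 1]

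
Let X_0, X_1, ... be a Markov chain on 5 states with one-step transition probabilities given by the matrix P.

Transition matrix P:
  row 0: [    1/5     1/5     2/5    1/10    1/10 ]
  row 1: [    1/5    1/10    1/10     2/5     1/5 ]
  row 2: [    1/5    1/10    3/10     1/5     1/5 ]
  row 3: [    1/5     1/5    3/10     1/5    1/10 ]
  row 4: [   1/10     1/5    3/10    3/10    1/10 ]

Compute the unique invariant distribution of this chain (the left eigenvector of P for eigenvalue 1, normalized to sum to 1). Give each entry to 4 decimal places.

π = [0.1856, 0.1557, 0.2874, 0.2270, 0.1443]

Balance equations π_j = Σ_i π_i·P[i][j]:
  π_0 = 1/5·π_0 + 1/5·π_1 + 1/5·π_2 + 1/5·π_3 + 1/10·π_4
  π_1 = 1/5·π_0 + 1/10·π_1 + 1/10·π_2 + 1/5·π_3 + 1/5·π_4
  π_2 = 2/5·π_0 + 1/10·π_1 + 3/10·π_2 + 3/10·π_3 + 3/10·π_4
  π_3 = 1/10·π_0 + 2/5·π_1 + 1/5·π_2 + 1/5·π_3 + 3/10·π_4
  normalize: π_0 + π_1 + π_2 + π_3 + π_4 = 1
Solving the linear system gives exactly π = [1003/5405, 1683/10810, 3107/10810, 1227/5405, 156/1081].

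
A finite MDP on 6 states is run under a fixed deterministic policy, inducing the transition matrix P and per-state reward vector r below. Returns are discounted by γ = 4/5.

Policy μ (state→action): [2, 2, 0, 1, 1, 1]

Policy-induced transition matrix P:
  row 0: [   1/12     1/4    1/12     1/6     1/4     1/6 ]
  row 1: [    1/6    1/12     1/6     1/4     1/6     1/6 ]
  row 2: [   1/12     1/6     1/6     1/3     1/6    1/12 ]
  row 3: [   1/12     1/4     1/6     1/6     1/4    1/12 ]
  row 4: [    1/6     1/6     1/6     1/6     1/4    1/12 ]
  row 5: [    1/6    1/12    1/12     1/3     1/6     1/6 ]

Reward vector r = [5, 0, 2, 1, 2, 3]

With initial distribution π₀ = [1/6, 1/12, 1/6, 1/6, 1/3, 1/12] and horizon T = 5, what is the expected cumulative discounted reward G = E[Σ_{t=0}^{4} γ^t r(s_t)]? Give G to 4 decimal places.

t=0: π = [0.1667, 0.0833, 0.1667, 0.1667, 0.3333, 0.0833], E[r] = 2.2500, γ^t·E[r] = 2.250000, running G = 2.250000
t=1: π = [0.1250, 0.1806, 0.1458, 0.2153, 0.2222, 0.1111], E[r] = 1.9097, γ^t·E[r] = 1.527778, running G = 3.777778
t=2: π = [0.1262, 0.1707, 0.1470, 0.2245, 0.2135, 0.1181], E[r] = 1.9306, γ^t·E[r] = 1.235556, running G = 5.013333
t=3: π = [0.1252, 0.1718, 0.1463, 0.2251, 0.2137, 0.1179], E[r] = 1.9248, γ^t·E[r] = 0.985481, running G = 5.998815
t=4: π = [0.1253, 0.1717, 0.1464, 0.2250, 0.2137, 0.1179], E[r] = 1.9253, γ^t·E[r] = 0.788612, running G = 6.787427

G = 6.7874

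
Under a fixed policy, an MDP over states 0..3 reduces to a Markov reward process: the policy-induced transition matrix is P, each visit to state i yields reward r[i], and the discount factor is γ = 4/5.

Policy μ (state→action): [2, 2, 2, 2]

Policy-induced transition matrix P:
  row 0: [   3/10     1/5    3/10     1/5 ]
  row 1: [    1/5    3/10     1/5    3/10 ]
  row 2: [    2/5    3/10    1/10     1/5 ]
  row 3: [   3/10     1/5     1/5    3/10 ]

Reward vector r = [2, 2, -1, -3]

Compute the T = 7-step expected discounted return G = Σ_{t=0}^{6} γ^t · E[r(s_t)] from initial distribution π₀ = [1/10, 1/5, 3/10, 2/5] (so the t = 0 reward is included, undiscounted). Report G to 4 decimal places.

t=0: π = [0.1000, 0.2000, 0.3000, 0.4000], E[r] = -0.9000, γ^t·E[r] = -0.900000, running G = -0.900000
t=1: π = [0.3100, 0.2500, 0.1800, 0.2600], E[r] = 0.1600, γ^t·E[r] = 0.128000, running G = -0.772000
t=2: π = [0.2930, 0.2430, 0.2130, 0.2510], E[r] = 0.1060, γ^t·E[r] = 0.067840, running G = -0.704160
t=3: π = [0.2970, 0.2456, 0.2080, 0.2494], E[r] = 0.1290, γ^t·E[r] = 0.066048, running G = -0.638112
t=4: π = [0.2962, 0.2454, 0.2089, 0.2495], E[r] = 0.1258, γ^t·E[r] = 0.051528, running G = -0.586584
t=5: π = [0.2964, 0.2454, 0.2087, 0.2495], E[r] = 0.1264, γ^t·E[r] = 0.041408, running G = -0.545176
t=6: π = [0.2963, 0.2454, 0.2088, 0.2495], E[r] = 0.1263, γ^t·E[r] = 0.033098, running G = -0.512078

G = -0.5121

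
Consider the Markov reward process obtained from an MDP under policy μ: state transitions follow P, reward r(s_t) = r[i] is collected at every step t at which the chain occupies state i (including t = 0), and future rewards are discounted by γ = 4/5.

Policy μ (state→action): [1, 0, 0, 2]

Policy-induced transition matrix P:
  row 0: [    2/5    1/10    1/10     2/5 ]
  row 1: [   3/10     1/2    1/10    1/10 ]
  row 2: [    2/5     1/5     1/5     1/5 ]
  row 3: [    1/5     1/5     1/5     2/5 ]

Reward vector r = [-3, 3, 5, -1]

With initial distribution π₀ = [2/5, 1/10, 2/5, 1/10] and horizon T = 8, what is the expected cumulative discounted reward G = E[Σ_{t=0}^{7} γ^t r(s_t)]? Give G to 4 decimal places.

t=0: π = [0.4000, 0.1000, 0.4000, 0.1000], E[r] = 1.0000, γ^t·E[r] = 1.000000, running G = 1.000000
t=1: π = [0.3700, 0.1900, 0.1500, 0.2900], E[r] = -0.0800, γ^t·E[r] = -0.064000, running G = 0.936000
t=2: π = [0.3230, 0.2200, 0.1440, 0.3130], E[r] = 0.0980, γ^t·E[r] = 0.062720, running G = 0.998720
t=3: π = [0.3154, 0.2337, 0.1457, 0.3052], E[r] = 0.1782, γ^t·E[r] = 0.091238, running G = 1.089958
t=4: π = [0.3156, 0.2386, 0.1451, 0.3008], E[r] = 0.1936, γ^t·E[r] = 0.079315, running G = 1.169273
t=5: π = [0.3160, 0.2400, 0.1446, 0.2994], E[r] = 0.1956, γ^t·E[r] = 0.064083, running G = 1.233356
t=6: π = [0.3161, 0.2404, 0.1444, 0.2991], E[r] = 0.1958, γ^t·E[r] = 0.051323, running G = 1.284679
t=7: π = [0.3161, 0.2405, 0.1443, 0.2990], E[r] = 0.1958, γ^t·E[r] = 0.041070, running G = 1.325750

G = 1.3257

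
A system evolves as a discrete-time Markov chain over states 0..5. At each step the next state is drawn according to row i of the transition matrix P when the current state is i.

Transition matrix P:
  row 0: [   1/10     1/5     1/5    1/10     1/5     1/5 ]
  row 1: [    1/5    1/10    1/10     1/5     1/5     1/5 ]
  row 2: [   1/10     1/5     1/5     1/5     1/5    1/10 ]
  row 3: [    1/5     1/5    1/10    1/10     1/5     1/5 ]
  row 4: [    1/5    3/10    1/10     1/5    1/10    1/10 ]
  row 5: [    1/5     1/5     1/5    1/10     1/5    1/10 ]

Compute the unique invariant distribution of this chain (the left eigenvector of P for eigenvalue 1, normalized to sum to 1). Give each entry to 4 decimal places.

π = [0.1685, 0.1983, 0.1467, 0.1527, 0.1818, 0.1520]

Balance equations π_j = Σ_i π_i·P[i][j]:
  π_0 = 1/10·π_0 + 1/5·π_1 + 1/10·π_2 + 1/5·π_3 + 1/5·π_4 + 1/5·π_5
  π_1 = 1/5·π_0 + 1/10·π_1 + 1/5·π_2 + 1/5·π_3 + 3/10·π_4 + 1/5·π_5
  π_2 = 1/5·π_0 + 1/10·π_1 + 1/5·π_2 + 1/10·π_3 + 1/10·π_4 + 1/5·π_5
  π_3 = 1/10·π_0 + 1/5·π_1 + 1/5·π_2 + 1/10·π_3 + 1/5·π_4 + 1/10·π_5
  π_4 = 1/5·π_0 + 1/5·π_1 + 1/5·π_2 + 1/5·π_3 + 1/10·π_4 + 1/5·π_5
  normalize: π_0 + π_1 + π_2 + π_3 + π_4 + π_5 = 1
Solving the linear system gives exactly π = [2059/12221, 24/121, 163/1111, 1866/12221, 2/11, 1857/12221].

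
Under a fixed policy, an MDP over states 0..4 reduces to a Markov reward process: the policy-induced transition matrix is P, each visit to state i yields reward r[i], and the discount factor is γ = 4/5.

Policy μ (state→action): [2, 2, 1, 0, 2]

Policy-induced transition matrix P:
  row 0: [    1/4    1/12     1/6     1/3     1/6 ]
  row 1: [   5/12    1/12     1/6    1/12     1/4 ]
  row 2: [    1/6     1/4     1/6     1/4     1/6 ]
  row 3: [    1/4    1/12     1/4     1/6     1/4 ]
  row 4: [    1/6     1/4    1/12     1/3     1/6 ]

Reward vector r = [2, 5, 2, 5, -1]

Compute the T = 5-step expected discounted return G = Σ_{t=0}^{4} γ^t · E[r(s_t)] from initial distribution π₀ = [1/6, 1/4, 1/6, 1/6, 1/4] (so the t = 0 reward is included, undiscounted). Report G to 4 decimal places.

t=0: π = [0.1667, 0.2500, 0.1667, 0.1667, 0.2500], E[r] = 2.5000, γ^t·E[r] = 2.500000, running G = 2.500000
t=1: π = [0.2569, 0.1528, 0.1597, 0.2292, 0.2014], E[r] = 2.5417, γ^t·E[r] = 2.033333, running G = 4.533333
t=2: π = [0.2454, 0.1435, 0.1690, 0.2436, 0.1985], E[r] = 2.5660, γ^t·E[r] = 1.642222, running G = 6.175556
t=3: π = [0.2433, 0.1446, 0.1704, 0.2428, 0.1989], E[r] = 2.5652, γ^t·E[r] = 1.313407, running G = 7.488963
t=4: π = [0.2433, 0.1449, 0.1703, 0.2425, 0.1989], E[r] = 2.5654, γ^t·E[r] = 1.050795, running G = 8.539758

G = 8.5398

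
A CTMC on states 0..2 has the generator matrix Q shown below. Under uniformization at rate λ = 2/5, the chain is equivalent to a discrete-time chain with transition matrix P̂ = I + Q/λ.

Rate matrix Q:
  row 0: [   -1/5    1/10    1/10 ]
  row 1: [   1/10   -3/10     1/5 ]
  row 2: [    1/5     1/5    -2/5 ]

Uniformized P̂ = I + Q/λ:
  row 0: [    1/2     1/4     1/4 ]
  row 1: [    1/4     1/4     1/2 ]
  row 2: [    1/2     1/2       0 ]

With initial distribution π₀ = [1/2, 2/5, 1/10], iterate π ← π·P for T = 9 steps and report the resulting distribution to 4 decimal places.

π = [0.4210, 0.3158, 0.2632]

t=0: π = [0.5000, 0.4000, 0.1000]
t=1: π = [0.4000, 0.2750, 0.3250]
t=2: π = [0.4313, 0.3313, 0.2375]
t=3: π = [0.4172, 0.3094, 0.2734]
t=4: π = [0.4227, 0.3184, 0.2590]
t=5: π = [0.4204, 0.3147, 0.2648]
t=6: π = [0.4213, 0.3162, 0.2625]
t=7: π = [0.4209, 0.3156, 0.2634]
t=8: π = [0.4211, 0.3159, 0.2630]
t=9: π = [0.4210, 0.3158, 0.2632]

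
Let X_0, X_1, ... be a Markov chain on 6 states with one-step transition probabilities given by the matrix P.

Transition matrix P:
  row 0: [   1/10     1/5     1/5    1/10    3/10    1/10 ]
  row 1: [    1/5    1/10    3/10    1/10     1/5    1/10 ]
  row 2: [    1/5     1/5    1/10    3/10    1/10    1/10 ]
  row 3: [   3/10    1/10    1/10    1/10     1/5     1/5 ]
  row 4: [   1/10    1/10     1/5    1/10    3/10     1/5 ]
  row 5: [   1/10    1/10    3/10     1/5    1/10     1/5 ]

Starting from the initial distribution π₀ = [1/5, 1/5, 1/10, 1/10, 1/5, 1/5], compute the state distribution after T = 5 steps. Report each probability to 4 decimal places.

t=0: π = [0.2000, 0.2000, 0.1000, 0.1000, 0.2000, 0.2000]
t=1: π = [0.1500, 0.1300, 0.2200, 0.1400, 0.2100, 0.1500]
t=2: π = [0.1630, 0.1370, 0.1920, 0.1590, 0.1990, 0.1500]
t=3: π = [0.1647, 0.1355, 0.1936, 0.1534, 0.2020, 0.1508]
t=4: π = [0.1636, 0.1358, 0.1939, 0.1538, 0.2022, 0.1506]
t=5: π = [0.1637, 0.1358, 0.1939, 0.1538, 0.2021, 0.1507]

π = [0.1637, 0.1358, 0.1939, 0.1538, 0.2021, 0.1507]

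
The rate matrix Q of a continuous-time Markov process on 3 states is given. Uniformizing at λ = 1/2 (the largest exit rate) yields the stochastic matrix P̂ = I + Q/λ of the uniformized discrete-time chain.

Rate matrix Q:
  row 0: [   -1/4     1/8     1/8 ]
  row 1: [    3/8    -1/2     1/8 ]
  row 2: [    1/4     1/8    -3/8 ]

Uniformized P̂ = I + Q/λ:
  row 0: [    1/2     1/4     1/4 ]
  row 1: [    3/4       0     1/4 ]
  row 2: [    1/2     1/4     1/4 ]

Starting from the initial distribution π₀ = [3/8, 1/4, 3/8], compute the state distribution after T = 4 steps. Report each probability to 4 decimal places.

t=0: π = [0.3750, 0.2500, 0.3750]
t=1: π = [0.5625, 0.1875, 0.2500]
t=2: π = [0.5469, 0.2031, 0.2500]
t=3: π = [0.5508, 0.1992, 0.2500]
t=4: π = [0.5498, 0.2002, 0.2500]

π = [0.5498, 0.2002, 0.2500]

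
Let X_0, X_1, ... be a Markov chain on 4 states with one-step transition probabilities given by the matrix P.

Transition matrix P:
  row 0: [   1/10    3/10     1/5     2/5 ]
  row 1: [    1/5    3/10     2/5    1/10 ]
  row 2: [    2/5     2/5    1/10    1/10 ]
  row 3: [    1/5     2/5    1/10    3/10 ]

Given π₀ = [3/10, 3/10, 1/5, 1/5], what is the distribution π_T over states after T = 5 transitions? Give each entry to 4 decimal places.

t=0: π = [0.3000, 0.3000, 0.2000, 0.2000]
t=1: π = [0.2100, 0.3400, 0.2200, 0.2300]
t=2: π = [0.2230, 0.3450, 0.2230, 0.2090]
t=3: π = [0.2223, 0.3432, 0.2258, 0.2087]
t=4: π = [0.2229, 0.3435, 0.2252, 0.2084]
t=5: π = [0.2227, 0.3434, 0.2253, 0.2086]

π = [0.2227, 0.3434, 0.2253, 0.2086]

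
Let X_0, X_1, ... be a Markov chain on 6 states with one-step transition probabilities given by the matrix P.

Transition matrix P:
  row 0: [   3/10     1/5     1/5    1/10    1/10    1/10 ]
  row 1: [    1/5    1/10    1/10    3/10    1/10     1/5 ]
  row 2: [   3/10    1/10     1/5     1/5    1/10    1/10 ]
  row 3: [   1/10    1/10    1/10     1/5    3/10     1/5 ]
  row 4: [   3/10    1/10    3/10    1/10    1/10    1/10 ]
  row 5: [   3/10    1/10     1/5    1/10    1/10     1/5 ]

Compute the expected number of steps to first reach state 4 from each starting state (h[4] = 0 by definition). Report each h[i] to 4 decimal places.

h = [7.5665, 7.2849, 7.4315, 5.9348, 0.0000, 7.5978]

First-step conditioning: h[4] = 0; for i ≠ 4, h[i] = 1 + Σ_k P[i][k]·h[k].
  h[0] = 1 + 3/10·h[0] + 1/5·h[1] + 1/5·h[2] + 1/10·h[3] + 1/10·h[5]
  h[1] = 1 + 1/5·h[0] + 1/10·h[1] + 1/10·h[2] + 3/10·h[3] + 1/5·h[5]
  h[2] = 1 + 3/10·h[0] + 1/10·h[1] + 1/5·h[2] + 1/5·h[3] + 1/10·h[5]
  h[3] = 1 + 1/10·h[0] + 1/10·h[1] + 1/10·h[2] + 1/5·h[3] + 1/5·h[5]
  h[5] = 1 + 3/10·h[0] + 1/10·h[1] + 1/5·h[2] + 1/10·h[3] + 1/5·h[5]
Solving the 5×5 linear system over states ≠ 4 gives exactly h = [91910/12147, 88490/12147, 30090/4049, 24030/4049, 0, 92290/12147] (h[4] = 0 is the target).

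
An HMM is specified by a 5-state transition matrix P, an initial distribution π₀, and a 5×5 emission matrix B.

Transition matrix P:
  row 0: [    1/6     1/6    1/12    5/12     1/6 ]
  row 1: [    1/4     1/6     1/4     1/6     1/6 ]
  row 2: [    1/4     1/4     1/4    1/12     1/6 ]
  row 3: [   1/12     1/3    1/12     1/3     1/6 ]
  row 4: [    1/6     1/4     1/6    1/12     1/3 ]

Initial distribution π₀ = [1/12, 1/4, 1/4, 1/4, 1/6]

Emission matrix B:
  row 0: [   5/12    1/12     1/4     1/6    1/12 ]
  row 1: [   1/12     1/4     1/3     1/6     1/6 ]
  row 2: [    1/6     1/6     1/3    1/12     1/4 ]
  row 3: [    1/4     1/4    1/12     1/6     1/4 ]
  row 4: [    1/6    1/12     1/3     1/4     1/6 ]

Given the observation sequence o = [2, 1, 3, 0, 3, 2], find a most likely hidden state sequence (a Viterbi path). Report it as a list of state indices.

path = [1, 3, 1, 0, 3, 1]

t=0: δ = [2.083e-02, 8.333e-02, 8.333e-02, 2.083e-02, 5.556e-02]  (obs o_0=2)
t=1: δ = [1.736e-03, 5.208e-03, 3.472e-03, 3.472e-03, 1.543e-03]  ψ = [1, 2, 1, 1, 4]  (obs o_1=1)
t=2: δ = [2.170e-04, 1.929e-04, 1.085e-04, 1.929e-04, 2.170e-04]  ψ = [1, 3, 1, 3, 1]  (obs o_2=3)
t=3: δ = [2.009e-05, 5.358e-06, 8.038e-06, 2.261e-05, 1.206e-05]  ψ = [1, 3, 1, 0, 4]  (obs o_3=0)
t=4: δ = [5.582e-07, 1.256e-06, 1.674e-07, 1.395e-06, 1.005e-06]  ψ = [0, 3, 2, 0, 4]  (obs o_4=3)
t=5: δ = [7.849e-08, 1.550e-07, 1.047e-07, 3.876e-08, 1.116e-07]  ψ = [1, 3, 1, 3, 4]  (obs o_5=2)
backtrack: best end state = 1; path = [1, 3, 1, 0, 3, 1]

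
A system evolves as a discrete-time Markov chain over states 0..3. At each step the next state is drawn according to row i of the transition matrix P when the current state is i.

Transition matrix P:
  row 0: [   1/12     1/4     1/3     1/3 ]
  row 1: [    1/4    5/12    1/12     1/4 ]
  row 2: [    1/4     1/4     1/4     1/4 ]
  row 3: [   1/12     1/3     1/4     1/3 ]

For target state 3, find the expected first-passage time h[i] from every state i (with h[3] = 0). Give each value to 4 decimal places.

h = [3.4667, 3.7333, 3.7333, 0.0000]

First-step conditioning: h[3] = 0; for i ≠ 3, h[i] = 1 + Σ_k P[i][k]·h[k].
  h[0] = 1 + 1/12·h[0] + 1/4·h[1] + 1/3·h[2]
  h[1] = 1 + 1/4·h[0] + 5/12·h[1] + 1/12·h[2]
  h[2] = 1 + 1/4·h[0] + 1/4·h[1] + 1/4·h[2]
Solving the 3×3 linear system over states ≠ 3 gives exactly h = [52/15, 56/15, 56/15, 0] (h[3] = 0 is the target).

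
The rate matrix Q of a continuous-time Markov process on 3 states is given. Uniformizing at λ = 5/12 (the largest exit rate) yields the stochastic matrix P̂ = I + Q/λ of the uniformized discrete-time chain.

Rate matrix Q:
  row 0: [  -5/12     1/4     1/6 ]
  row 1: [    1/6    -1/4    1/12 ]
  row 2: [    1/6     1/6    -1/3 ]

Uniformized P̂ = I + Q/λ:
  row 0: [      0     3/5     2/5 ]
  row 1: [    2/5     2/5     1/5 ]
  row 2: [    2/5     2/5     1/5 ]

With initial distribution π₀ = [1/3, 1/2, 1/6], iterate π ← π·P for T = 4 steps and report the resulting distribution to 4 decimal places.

π = [0.2869, 0.4565, 0.2565]

t=0: π = [0.3333, 0.5000, 0.1667]
t=1: π = [0.2667, 0.4667, 0.2667]
t=2: π = [0.2933, 0.4533, 0.2533]
t=3: π = [0.2827, 0.4587, 0.2587]
t=4: π = [0.2869, 0.4565, 0.2565]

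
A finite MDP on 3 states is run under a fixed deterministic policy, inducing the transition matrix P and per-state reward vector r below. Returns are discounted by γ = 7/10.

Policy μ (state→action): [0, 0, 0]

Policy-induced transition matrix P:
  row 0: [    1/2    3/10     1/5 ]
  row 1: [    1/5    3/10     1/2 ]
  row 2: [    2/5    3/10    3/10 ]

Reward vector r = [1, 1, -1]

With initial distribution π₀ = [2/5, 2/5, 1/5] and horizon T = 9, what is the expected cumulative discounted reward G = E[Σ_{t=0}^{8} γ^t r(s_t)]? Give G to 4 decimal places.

t=0: π = [0.4000, 0.4000, 0.2000], E[r] = 0.6000, γ^t·E[r] = 0.600000, running G = 0.600000
t=1: π = [0.3600, 0.3000, 0.3400], E[r] = 0.3200, γ^t·E[r] = 0.224000, running G = 0.824000
t=2: π = [0.3760, 0.3000, 0.3240], E[r] = 0.3520, γ^t·E[r] = 0.172480, running G = 0.996480
t=3: π = [0.3776, 0.3000, 0.3224], E[r] = 0.3552, γ^t·E[r] = 0.121834, running G = 1.118314
t=4: π = [0.3778, 0.3000, 0.3222], E[r] = 0.3555, γ^t·E[r] = 0.085360, running G = 1.203674
t=5: π = [0.3778, 0.3000, 0.3222], E[r] = 0.3556, γ^t·E[r] = 0.059758, running G = 1.263432
t=6: π = [0.3778, 0.3000, 0.3222], E[r] = 0.3556, γ^t·E[r] = 0.041831, running G = 1.305262
t=7: π = [0.3778, 0.3000, 0.3222], E[r] = 0.3556, γ^t·E[r] = 0.029282, running G = 1.334544
t=8: π = [0.3778, 0.3000, 0.3222], E[r] = 0.3556, γ^t·E[r] = 0.020497, running G = 1.355041

G = 1.3550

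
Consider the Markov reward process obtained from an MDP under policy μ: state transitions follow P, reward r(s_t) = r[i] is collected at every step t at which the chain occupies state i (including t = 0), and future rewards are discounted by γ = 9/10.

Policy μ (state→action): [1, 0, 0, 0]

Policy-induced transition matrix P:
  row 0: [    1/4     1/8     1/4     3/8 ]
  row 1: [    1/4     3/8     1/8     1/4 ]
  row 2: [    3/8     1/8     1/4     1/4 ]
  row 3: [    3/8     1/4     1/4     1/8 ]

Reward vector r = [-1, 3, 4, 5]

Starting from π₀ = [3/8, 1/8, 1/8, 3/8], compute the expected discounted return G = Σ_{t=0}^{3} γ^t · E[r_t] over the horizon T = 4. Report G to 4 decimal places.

t=0: π = [0.3750, 0.1250, 0.1250, 0.3750], E[r] = 2.3750, γ^t·E[r] = 2.375000, running G = 2.375000
t=1: π = [0.3125, 0.2031, 0.2344, 0.2500], E[r] = 2.4844, γ^t·E[r] = 2.235938, running G = 4.610938
t=2: π = [0.3105, 0.2070, 0.2246, 0.2578], E[r] = 2.4980, γ^t·E[r] = 2.023418, running G = 6.634355
t=3: π = [0.3103, 0.2090, 0.2241, 0.2566], E[r] = 2.4961, γ^t·E[r] = 1.819652, running G = 8.454008

G = 8.4540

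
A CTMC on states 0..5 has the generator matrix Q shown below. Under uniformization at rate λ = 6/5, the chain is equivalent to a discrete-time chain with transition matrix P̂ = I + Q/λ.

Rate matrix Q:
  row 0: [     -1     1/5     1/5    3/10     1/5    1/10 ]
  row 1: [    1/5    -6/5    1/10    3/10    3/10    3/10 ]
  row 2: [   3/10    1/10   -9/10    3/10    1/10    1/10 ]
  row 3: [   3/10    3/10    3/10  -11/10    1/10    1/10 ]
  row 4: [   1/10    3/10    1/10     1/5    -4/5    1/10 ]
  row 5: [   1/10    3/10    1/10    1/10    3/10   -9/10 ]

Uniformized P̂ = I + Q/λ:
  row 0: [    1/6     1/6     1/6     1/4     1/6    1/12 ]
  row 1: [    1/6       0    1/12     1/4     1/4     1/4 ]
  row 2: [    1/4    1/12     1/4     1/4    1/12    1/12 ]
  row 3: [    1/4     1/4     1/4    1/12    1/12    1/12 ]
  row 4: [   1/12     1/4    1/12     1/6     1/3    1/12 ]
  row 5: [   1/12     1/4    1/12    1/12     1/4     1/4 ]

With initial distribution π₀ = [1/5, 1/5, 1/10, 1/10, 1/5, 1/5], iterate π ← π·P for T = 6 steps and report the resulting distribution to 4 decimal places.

t=0: π = [0.2000, 0.2000, 0.1000, 0.1000, 0.2000, 0.2000]
t=1: π = [0.1500, 0.1667, 0.1333, 0.1833, 0.2167, 0.1500]
t=2: π = [0.1625, 0.1736, 0.1486, 0.1764, 0.2028, 0.1361]
t=3: π = [0.1655, 0.1683, 0.1510, 0.1810, 0.1992, 0.1350]
t=4: π = [0.1665, 0.1690, 0.1525, 0.1807, 0.1975, 0.1339]
t=5: π = [0.1668, 0.1685, 0.1527, 0.1811, 0.1970, 0.1338]
t=6: π = [0.1669, 0.1685, 0.1529, 0.1811, 0.1969, 0.1337]

π = [0.1669, 0.1685, 0.1529, 0.1811, 0.1969, 0.1337]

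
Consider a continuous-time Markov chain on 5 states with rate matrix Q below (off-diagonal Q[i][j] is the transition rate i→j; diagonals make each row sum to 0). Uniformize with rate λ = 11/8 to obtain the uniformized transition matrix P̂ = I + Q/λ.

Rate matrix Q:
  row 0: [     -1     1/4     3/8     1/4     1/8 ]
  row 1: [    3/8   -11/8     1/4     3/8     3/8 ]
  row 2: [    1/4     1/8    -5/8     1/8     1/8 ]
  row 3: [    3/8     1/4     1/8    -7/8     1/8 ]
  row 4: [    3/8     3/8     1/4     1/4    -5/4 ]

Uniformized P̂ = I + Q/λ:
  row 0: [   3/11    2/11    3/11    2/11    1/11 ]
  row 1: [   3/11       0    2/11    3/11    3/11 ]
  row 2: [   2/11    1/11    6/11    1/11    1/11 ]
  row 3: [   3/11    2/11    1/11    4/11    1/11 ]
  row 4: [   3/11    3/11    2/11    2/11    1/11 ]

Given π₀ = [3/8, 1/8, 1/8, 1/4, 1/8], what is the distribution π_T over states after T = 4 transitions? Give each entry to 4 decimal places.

π = [0.2469, 0.1408, 0.2885, 0.2070, 0.1168]

t=0: π = [0.3750, 0.1250, 0.1250, 0.2500, 0.1250]
t=1: π = [0.2614, 0.1591, 0.2386, 0.2273, 0.1136]
t=2: π = [0.2510, 0.1415, 0.2717, 0.2159, 0.1198]
t=3: π = [0.2480, 0.1423, 0.2838, 0.2092, 0.1166]
t=4: π = [0.2469, 0.1408, 0.2885, 0.2070, 0.1168]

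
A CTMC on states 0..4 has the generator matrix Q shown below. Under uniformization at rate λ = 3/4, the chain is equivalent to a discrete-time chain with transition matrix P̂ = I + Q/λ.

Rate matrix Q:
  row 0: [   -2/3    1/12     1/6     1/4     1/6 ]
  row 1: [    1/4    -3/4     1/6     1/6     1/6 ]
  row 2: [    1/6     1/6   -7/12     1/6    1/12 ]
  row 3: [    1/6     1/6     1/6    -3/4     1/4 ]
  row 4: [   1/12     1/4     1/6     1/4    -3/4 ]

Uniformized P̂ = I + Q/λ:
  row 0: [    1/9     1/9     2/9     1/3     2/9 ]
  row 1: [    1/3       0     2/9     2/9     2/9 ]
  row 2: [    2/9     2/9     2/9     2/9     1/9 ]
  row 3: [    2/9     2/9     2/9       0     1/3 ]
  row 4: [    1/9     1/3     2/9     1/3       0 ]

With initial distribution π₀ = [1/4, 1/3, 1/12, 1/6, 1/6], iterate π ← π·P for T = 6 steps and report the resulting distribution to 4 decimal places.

π = [0.1999, 0.1801, 0.2222, 0.2165, 0.1813]

t=0: π = [0.2500, 0.3333, 0.0833, 0.1667, 0.1667]
t=1: π = [0.2130, 0.1389, 0.2222, 0.2315, 0.1944]
t=2: π = [0.1924, 0.1893, 0.2222, 0.2160, 0.1800]
t=3: π = [0.2019, 0.1788, 0.2222, 0.2156, 0.1815]
t=4: π = [0.1995, 0.1802, 0.2222, 0.2169, 0.1811]
t=5: π = [0.2000, 0.1801, 0.2222, 0.2163, 0.1814]
t=6: π = [0.1999, 0.1801, 0.2222, 0.2165, 0.1813]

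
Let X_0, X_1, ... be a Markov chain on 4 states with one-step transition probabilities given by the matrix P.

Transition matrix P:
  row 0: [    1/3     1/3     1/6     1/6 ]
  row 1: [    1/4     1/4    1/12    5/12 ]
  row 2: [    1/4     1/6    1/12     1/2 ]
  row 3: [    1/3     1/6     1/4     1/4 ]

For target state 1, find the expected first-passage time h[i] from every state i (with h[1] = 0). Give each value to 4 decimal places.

h = [3.7909, 0.0000, 4.6091, 4.5545]

First-step conditioning: h[1] = 0; for i ≠ 1, h[i] = 1 + Σ_k P[i][k]·h[k].
  h[0] = 1 + 1/3·h[0] + 1/6·h[2] + 1/6·h[3]
  h[2] = 1 + 1/4·h[0] + 1/12·h[2] + 1/2·h[3]
  h[3] = 1 + 1/3·h[0] + 1/4·h[2] + 1/4·h[3]
Solving the 3×3 linear system over states ≠ 1 gives exactly h = [417/110, 0, 507/110, 501/110] (h[1] = 0 is the target).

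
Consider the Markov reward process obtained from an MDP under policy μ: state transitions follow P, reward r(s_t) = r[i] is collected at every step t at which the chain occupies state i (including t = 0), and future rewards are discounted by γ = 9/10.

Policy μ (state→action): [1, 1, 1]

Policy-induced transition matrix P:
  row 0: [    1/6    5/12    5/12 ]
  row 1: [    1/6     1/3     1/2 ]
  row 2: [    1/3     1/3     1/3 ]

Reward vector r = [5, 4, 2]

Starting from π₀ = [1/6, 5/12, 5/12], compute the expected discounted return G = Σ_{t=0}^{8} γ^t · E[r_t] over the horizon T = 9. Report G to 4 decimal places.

G = 20.8151

t=0: π = [0.1667, 0.4167, 0.4167], E[r] = 3.3333, γ^t·E[r] = 3.333333, running G = 3.333333
t=1: π = [0.2361, 0.3472, 0.4167], E[r] = 3.4028, γ^t·E[r] = 3.062500, running G = 6.395833
t=2: π = [0.2361, 0.3530, 0.4109], E[r] = 3.4144, γ^t·E[r] = 2.765625, running G = 9.161458
t=3: π = [0.2351, 0.3530, 0.4118], E[r] = 3.4115, γ^t·E[r] = 2.486953, running G = 11.648411
t=4: π = [0.2353, 0.3529, 0.4118], E[r] = 3.4118, γ^t·E[r] = 2.238469, running G = 13.886880
t=5: π = [0.2353, 0.3529, 0.4118], E[r] = 3.4118, γ^t·E[r] = 2.014614, running G = 15.901494
t=6: π = [0.2353, 0.3529, 0.4118], E[r] = 3.4118, γ^t·E[r] = 1.813151, running G = 17.714646
t=7: π = [0.2353, 0.3529, 0.4118], E[r] = 3.4118, γ^t·E[r] = 1.631837, running G = 19.346482
t=8: π = [0.2353, 0.3529, 0.4118], E[r] = 3.4118, γ^t·E[r] = 1.468653, running G = 20.815135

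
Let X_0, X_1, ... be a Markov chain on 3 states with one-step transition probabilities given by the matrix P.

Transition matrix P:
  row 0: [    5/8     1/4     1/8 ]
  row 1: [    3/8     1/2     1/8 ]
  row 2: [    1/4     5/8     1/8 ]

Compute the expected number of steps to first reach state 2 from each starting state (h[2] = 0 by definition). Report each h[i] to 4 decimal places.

h = [8.0000, 8.0000, 0.0000]

First-step conditioning: h[2] = 0; for i ≠ 2, h[i] = 1 + Σ_k P[i][k]·h[k].
  h[0] = 1 + 5/8·h[0] + 1/4·h[1]
  h[1] = 1 + 3/8·h[0] + 1/2·h[1]
Solving the 2×2 linear system over states ≠ 2 gives exactly h = [8, 8, 0] (h[2] = 0 is the target).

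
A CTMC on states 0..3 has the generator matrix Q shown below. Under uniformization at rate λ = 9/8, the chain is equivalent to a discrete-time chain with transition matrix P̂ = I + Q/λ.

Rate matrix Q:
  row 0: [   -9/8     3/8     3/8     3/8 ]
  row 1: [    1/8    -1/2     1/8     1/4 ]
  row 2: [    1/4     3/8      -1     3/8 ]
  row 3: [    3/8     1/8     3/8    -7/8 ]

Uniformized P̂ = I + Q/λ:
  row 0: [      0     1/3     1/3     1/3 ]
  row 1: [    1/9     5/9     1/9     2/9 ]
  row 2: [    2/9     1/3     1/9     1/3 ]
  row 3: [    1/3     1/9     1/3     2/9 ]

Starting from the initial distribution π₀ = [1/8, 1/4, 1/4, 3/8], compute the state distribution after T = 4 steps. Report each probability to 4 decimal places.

t=0: π = [0.1250, 0.2500, 0.2500, 0.3750]
t=1: π = [0.2083, 0.3056, 0.2222, 0.2639]
t=2: π = [0.1713, 0.3426, 0.2160, 0.2701]
t=3: π = [0.1761, 0.3495, 0.2092, 0.2653]
t=4: π = [0.1737, 0.3520, 0.2092, 0.2650]

π = [0.1737, 0.3520, 0.2092, 0.2650]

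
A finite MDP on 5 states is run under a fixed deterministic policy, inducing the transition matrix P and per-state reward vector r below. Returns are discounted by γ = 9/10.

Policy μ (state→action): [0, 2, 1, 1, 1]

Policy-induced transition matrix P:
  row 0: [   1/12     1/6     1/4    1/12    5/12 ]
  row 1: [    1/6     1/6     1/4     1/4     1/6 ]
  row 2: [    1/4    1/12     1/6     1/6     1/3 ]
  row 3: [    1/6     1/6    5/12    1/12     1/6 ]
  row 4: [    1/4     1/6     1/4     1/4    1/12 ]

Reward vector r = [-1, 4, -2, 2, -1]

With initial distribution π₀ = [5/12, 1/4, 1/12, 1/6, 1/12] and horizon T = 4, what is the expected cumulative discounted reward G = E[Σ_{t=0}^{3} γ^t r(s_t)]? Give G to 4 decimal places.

t=0: π = [0.4167, 0.2500, 0.0833, 0.1667, 0.0833], E[r] = 0.6667, γ^t·E[r] = 0.666667, running G = 0.666667
t=1: π = [0.1458, 0.1597, 0.2708, 0.1458, 0.2778], E[r] = -0.0347, γ^t·E[r] = -0.031250, running G = 0.635417
t=2: π = [0.2002, 0.1441, 0.2517, 0.1788, 0.2251], E[r] = 0.0052, γ^t·E[r] = 0.004219, running G = 0.639635
t=3: π = [0.1897, 0.1457, 0.2588, 0.1658, 0.2399], E[r] = -0.0328, γ^t·E[r] = -0.023941, running G = 0.615694

G = 0.6157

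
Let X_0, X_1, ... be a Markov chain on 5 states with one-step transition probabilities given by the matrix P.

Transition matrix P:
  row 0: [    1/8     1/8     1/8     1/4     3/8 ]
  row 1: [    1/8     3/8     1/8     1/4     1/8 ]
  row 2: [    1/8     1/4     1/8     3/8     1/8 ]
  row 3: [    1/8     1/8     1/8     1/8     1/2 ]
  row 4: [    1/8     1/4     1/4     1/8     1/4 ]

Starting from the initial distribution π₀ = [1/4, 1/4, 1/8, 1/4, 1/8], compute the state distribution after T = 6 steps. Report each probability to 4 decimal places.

t=0: π = [0.2500, 0.2500, 0.1250, 0.2500, 0.1250]
t=1: π = [0.1250, 0.2188, 0.1406, 0.2188, 0.2969]
t=2: π = [0.1250, 0.2344, 0.1621, 0.2031, 0.2754]
t=3: π = [0.1250, 0.2383, 0.1594, 0.2104, 0.2668]
t=4: π = [0.1250, 0.2379, 0.1584, 0.2103, 0.2685]
t=5: π = [0.1250, 0.2378, 0.1586, 0.2099, 0.2687]
t=6: π = [0.1250, 0.2379, 0.1586, 0.2100, 0.2686]

π = [0.1250, 0.2379, 0.1586, 0.2100, 0.2686]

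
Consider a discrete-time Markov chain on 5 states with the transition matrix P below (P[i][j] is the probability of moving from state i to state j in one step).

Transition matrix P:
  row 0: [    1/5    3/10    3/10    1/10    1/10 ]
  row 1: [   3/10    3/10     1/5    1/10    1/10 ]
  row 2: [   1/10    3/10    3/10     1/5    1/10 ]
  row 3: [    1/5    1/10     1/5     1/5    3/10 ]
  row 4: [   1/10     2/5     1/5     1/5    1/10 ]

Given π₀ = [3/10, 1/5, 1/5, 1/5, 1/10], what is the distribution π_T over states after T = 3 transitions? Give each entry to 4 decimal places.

t=0: π = [0.3000, 0.2000, 0.2000, 0.2000, 0.1000]
t=1: π = [0.1900, 0.2700, 0.2500, 0.1500, 0.1400]
t=2: π = [0.1880, 0.2840, 0.2440, 0.1540, 0.1300]
t=3: π = [0.1910, 0.2822, 0.2432, 0.1528, 0.1308]

π = [0.1910, 0.2822, 0.2432, 0.1528, 0.1308]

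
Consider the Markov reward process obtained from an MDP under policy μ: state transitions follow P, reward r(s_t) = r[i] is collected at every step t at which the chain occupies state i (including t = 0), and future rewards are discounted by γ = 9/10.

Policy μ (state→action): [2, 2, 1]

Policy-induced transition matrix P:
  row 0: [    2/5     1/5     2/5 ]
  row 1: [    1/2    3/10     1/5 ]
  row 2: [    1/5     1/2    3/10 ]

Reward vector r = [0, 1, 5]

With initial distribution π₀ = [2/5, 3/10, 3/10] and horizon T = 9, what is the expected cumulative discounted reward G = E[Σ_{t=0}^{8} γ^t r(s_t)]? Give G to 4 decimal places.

t=0: π = [0.4000, 0.3000, 0.3000], E[r] = 1.8000, γ^t·E[r] = 1.800000, running G = 1.800000
t=1: π = [0.3700, 0.3200, 0.3100], E[r] = 1.8700, γ^t·E[r] = 1.683000, running G = 3.483000
t=2: π = [0.3700, 0.3250, 0.3050], E[r] = 1.8500, γ^t·E[r] = 1.498500, running G = 4.981500
t=3: π = [0.3715, 0.3240, 0.3045], E[r] = 1.8465, γ^t·E[r] = 1.346099, running G = 6.327599
t=4: π = [0.3715, 0.3238, 0.3048], E[r] = 1.8475, γ^t·E[r] = 1.212145, running G = 7.539743
t=5: π = [0.3714, 0.3238, 0.3048], E[r] = 1.8477, γ^t·E[r] = 1.091034, running G = 8.630777
t=6: π = [0.3714, 0.3238, 0.3048], E[r] = 1.8476, γ^t·E[r] = 0.981904, running G = 9.612681
t=7: π = [0.3714, 0.3238, 0.3048], E[r] = 1.8476, γ^t·E[r] = 0.883709, running G = 10.496390
t=8: π = [0.3714, 0.3238, 0.3048], E[r] = 1.8476, γ^t·E[r] = 0.795339, running G = 11.291729

G = 11.2917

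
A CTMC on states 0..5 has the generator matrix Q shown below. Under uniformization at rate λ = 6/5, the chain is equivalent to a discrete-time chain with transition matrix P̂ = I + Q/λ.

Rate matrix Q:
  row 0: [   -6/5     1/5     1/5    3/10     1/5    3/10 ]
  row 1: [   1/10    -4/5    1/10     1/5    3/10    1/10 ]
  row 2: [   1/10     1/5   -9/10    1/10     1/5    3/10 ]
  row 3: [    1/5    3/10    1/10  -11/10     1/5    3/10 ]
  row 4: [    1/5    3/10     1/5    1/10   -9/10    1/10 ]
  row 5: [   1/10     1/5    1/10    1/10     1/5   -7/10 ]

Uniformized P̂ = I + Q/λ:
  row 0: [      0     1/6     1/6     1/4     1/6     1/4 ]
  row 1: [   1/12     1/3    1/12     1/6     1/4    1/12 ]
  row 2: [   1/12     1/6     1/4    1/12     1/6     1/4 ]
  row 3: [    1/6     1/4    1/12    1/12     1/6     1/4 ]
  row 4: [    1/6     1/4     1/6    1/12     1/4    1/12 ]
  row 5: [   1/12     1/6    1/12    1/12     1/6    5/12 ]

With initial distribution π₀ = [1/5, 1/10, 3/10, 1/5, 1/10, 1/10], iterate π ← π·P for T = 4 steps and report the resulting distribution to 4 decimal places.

π = [0.1017, 0.2319, 0.1304, 0.1194, 0.2027, 0.2139]

t=0: π = [0.2000, 0.1000, 0.3000, 0.2000, 0.1000, 0.1000]
t=1: π = [0.0917, 0.2083, 0.1583, 0.1250, 0.1833, 0.2333]
t=2: π = [0.1014, 0.2271, 0.1326, 0.1160, 0.1993, 0.2236]
t=3: π = [0.1012, 0.2308, 0.1305, 0.1192, 0.2022, 0.2162]
t=4: π = [0.1017, 0.2319, 0.1304, 0.1194, 0.2027, 0.2139]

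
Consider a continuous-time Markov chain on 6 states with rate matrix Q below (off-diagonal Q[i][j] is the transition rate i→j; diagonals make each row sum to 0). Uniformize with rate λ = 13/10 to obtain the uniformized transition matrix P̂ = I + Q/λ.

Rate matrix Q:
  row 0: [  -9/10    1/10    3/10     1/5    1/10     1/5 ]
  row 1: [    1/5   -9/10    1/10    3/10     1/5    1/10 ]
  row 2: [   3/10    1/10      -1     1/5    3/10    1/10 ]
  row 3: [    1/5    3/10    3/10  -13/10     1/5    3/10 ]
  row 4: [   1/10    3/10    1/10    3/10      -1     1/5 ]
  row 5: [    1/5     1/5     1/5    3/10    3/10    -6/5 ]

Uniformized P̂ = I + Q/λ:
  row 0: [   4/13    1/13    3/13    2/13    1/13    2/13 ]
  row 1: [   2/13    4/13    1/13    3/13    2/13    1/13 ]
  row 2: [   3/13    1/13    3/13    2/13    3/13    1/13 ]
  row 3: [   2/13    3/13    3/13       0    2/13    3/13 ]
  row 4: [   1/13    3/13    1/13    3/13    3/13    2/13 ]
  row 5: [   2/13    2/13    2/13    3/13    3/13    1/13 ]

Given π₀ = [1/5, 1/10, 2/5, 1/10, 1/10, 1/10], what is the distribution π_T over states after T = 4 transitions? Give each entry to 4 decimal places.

π = [0.1812, 0.1807, 0.1662, 0.1657, 0.1763, 0.1300]

t=0: π = [0.2000, 0.1000, 0.4000, 0.1000, 0.1000, 0.1000]
t=1: π = [0.2077, 0.1385, 0.1923, 0.1615, 0.1846, 0.1154]
t=2: π = [0.1864, 0.1710, 0.1722, 0.1627, 0.1757, 0.1320]
t=3: π = [0.1822, 0.1786, 0.1673, 0.1656, 0.1764, 0.1298]
t=4: π = [0.1812, 0.1807, 0.1662, 0.1657, 0.1763, 0.1300]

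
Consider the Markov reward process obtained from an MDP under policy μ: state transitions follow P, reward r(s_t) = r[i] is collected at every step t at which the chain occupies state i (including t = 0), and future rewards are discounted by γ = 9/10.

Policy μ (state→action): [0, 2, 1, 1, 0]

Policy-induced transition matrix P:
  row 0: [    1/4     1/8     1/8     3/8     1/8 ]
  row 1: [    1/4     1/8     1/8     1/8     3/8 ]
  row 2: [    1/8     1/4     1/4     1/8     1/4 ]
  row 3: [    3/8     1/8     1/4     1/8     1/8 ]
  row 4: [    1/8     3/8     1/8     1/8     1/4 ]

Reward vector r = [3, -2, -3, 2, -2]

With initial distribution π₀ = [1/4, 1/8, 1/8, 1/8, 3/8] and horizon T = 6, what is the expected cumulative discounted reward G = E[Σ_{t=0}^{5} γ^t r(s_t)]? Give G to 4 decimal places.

G = -1.6458

t=0: π = [0.2500, 0.1250, 0.1250, 0.1250, 0.3750], E[r] = -0.3750, γ^t·E[r] = -0.375000, running G = -0.375000
t=1: π = [0.2031, 0.2344, 0.1563, 0.1875, 0.2188], E[r] = -0.3906, γ^t·E[r] = -0.351563, running G = -0.726563
t=2: π = [0.2266, 0.1992, 0.1680, 0.1758, 0.2305], E[r] = -0.3320, γ^t·E[r] = -0.268945, running G = -0.995508
t=3: π = [0.2222, 0.2036, 0.1680, 0.1816, 0.2246], E[r] = -0.3306, γ^t·E[r] = -0.240983, running G = -1.236491
t=4: π = [0.2236, 0.2021, 0.1687, 0.1805, 0.2250], E[r] = -0.3284, γ^t·E[r] = -0.215443, running G = -1.451934
t=5: π = [0.2234, 0.2023, 0.1687, 0.1809, 0.2247], E[r] = -0.3282, γ^t·E[r] = -0.193818, running G = -1.645751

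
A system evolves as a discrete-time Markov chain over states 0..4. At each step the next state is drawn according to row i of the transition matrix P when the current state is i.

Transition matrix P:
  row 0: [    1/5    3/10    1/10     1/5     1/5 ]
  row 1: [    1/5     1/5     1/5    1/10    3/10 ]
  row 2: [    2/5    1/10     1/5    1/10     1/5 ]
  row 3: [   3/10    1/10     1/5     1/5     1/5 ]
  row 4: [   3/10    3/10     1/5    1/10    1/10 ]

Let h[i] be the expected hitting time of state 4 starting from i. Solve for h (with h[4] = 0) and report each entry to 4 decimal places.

h = [4.5142, 4.1030, 4.5956, 4.6046, 0.0000]

First-step conditioning: h[4] = 0; for i ≠ 4, h[i] = 1 + Σ_k P[i][k]·h[k].
  h[0] = 1 + 1/5·h[0] + 3/10·h[1] + 1/10·h[2] + 1/5·h[3]
  h[1] = 1 + 1/5·h[0] + 1/5·h[1] + 1/5·h[2] + 1/10·h[3]
  h[2] = 1 + 2/5·h[0] + 1/10·h[1] + 1/5·h[2] + 1/10·h[3]
  h[3] = 1 + 3/10·h[0] + 1/10·h[1] + 1/5·h[2] + 1/5·h[3]
Solving the 4×4 linear system over states ≠ 4 gives exactly h = [9990/2213, 9080/2213, 10170/2213, 10190/2213, 0] (h[4] = 0 is the target).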